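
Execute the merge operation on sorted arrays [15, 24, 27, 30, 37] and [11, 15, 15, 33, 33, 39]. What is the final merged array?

Merging process:

Compare 15 vs 11: take 11 from right. Merged: [11]
Compare 15 vs 15: take 15 from left. Merged: [11, 15]
Compare 24 vs 15: take 15 from right. Merged: [11, 15, 15]
Compare 24 vs 15: take 15 from right. Merged: [11, 15, 15, 15]
Compare 24 vs 33: take 24 from left. Merged: [11, 15, 15, 15, 24]
Compare 27 vs 33: take 27 from left. Merged: [11, 15, 15, 15, 24, 27]
Compare 30 vs 33: take 30 from left. Merged: [11, 15, 15, 15, 24, 27, 30]
Compare 37 vs 33: take 33 from right. Merged: [11, 15, 15, 15, 24, 27, 30, 33]
Compare 37 vs 33: take 33 from right. Merged: [11, 15, 15, 15, 24, 27, 30, 33, 33]
Compare 37 vs 39: take 37 from left. Merged: [11, 15, 15, 15, 24, 27, 30, 33, 33, 37]
Append remaining from right: [39]. Merged: [11, 15, 15, 15, 24, 27, 30, 33, 33, 37, 39]

Final merged array: [11, 15, 15, 15, 24, 27, 30, 33, 33, 37, 39]
Total comparisons: 10

The merged array is [11, 15, 15, 15, 24, 27, 30, 33, 33, 37, 39], requiring 10 comparisons. The merge step runs in O(n) time where n is the total number of elements.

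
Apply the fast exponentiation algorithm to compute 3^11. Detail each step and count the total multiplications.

Computing 3^11 by squaring (build up from 3^1; each line after the first costs one multiplication):

3^1 = 3
3^2 = (3^1)^2 = 3^2 = 9
3^4 = (3^2)^2 = 9^2 = 81
3^5 = 3 * 3^4 = 3 * 81 = 243
3^10 = (3^5)^2 = 243^2 = 59049
3^11 = 3 * 3^10 = 3 * 59049 = 177147

Result: 177147
Multiplications needed: 5 (5 lines after 3^1)

3^11 = 177147. Using exponentiation by squaring, this requires 5 multiplications. The key idea: if the exponent is even, square the half-power; if odd, multiply by the base once.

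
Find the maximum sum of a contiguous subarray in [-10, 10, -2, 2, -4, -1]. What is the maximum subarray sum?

Using Kadane's algorithm on [-10, 10, -2, 2, -4, -1]:

Scanning through the array:
Position 1 (value 10): max_ending_here = 10, max_so_far = 10
Position 2 (value -2): max_ending_here = 8, max_so_far = 10
Position 3 (value 2): max_ending_here = 10, max_so_far = 10
Position 4 (value -4): max_ending_here = 6, max_so_far = 10
Position 5 (value -1): max_ending_here = 5, max_so_far = 10

Maximum subarray: [10]
Maximum sum: 10

The maximum subarray is [10] with sum 10. This subarray runs from index 1 to index 1.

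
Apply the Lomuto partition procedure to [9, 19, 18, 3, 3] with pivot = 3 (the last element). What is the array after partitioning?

Lomuto partition with pivot = 3:

Initial array: [9, 19, 18, 3, 3]

arr[0]=9 > 3: no swap
arr[1]=19 > 3: no swap
arr[2]=18 > 3: no swap
arr[3]=3 <= 3: swap with position 0, array becomes [3, 19, 18, 9, 3]

Place pivot at position 1: [3, 3, 18, 9, 19]
Pivot position: 1

After partitioning with pivot 3, the array becomes [3, 3, 18, 9, 19]. The pivot is placed at index 1. All elements to the left of the pivot are <= 3, and all elements to the right are > 3.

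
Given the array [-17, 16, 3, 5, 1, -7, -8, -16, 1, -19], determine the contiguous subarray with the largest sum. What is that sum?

Using Kadane's algorithm on [-17, 16, 3, 5, 1, -7, -8, -16, 1, -19]:

Scanning through the array:
Position 1 (value 16): max_ending_here = 16, max_so_far = 16
Position 2 (value 3): max_ending_here = 19, max_so_far = 19
Position 3 (value 5): max_ending_here = 24, max_so_far = 24
Position 4 (value 1): max_ending_here = 25, max_so_far = 25
Position 5 (value -7): max_ending_here = 18, max_so_far = 25
Position 6 (value -8): max_ending_here = 10, max_so_far = 25
Position 7 (value -16): max_ending_here = -6, max_so_far = 25
Position 8 (value 1): max_ending_here = 1, max_so_far = 25
Position 9 (value -19): max_ending_here = -18, max_so_far = 25

Maximum subarray: [16, 3, 5, 1]
Maximum sum: 25

The maximum subarray is [16, 3, 5, 1] with sum 25. This subarray runs from index 1 to index 4.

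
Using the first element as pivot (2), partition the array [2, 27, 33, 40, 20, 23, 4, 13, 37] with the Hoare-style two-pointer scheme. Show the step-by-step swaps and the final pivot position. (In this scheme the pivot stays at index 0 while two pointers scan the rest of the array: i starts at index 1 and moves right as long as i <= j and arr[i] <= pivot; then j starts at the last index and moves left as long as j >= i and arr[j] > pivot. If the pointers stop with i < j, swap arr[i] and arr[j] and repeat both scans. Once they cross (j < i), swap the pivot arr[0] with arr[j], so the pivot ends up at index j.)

Hoare-style two-pointer partition with pivot = 2:

Initial array: [2, 27, 33, 40, 20, 23, 4, 13, 37]

Pointers start at i = 1, j = 8.
i ends at 1, j ends at 0: the pointers have crossed (j < i), so scanning stops.

j = 0, so swapping arr[0] with arr[j] leaves the pivot at position 0: [2, 27, 33, 40, 20, 23, 4, 13, 37]
Pivot position: 0

After partitioning with pivot 2, the array becomes [2, 27, 33, 40, 20, 23, 4, 13, 37]. The pivot is placed at index 0. All elements to the left of the pivot are <= 2, and all elements to the right are > 2.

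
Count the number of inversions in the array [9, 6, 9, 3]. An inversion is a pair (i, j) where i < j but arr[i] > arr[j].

Finding inversions in [9, 6, 9, 3]:

(0, 1): arr[0]=9 > arr[1]=6
(0, 3): arr[0]=9 > arr[3]=3
(1, 3): arr[1]=6 > arr[3]=3
(2, 3): arr[2]=9 > arr[3]=3

Total inversions: 4

The array has 4 inversion(s): (0,1), (0,3), (1,3), (2,3). Each pair (i,j) satisfies i < j and arr[i] > arr[j].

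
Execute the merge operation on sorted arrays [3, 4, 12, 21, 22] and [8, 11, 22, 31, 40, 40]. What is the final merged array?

Merging process:

Compare 3 vs 8: take 3 from left. Merged: [3]
Compare 4 vs 8: take 4 from left. Merged: [3, 4]
Compare 12 vs 8: take 8 from right. Merged: [3, 4, 8]
Compare 12 vs 11: take 11 from right. Merged: [3, 4, 8, 11]
Compare 12 vs 22: take 12 from left. Merged: [3, 4, 8, 11, 12]
Compare 21 vs 22: take 21 from left. Merged: [3, 4, 8, 11, 12, 21]
Compare 22 vs 22: take 22 from left. Merged: [3, 4, 8, 11, 12, 21, 22]
Append remaining from right: [22, 31, 40, 40]. Merged: [3, 4, 8, 11, 12, 21, 22, 22, 31, 40, 40]

Final merged array: [3, 4, 8, 11, 12, 21, 22, 22, 31, 40, 40]
Total comparisons: 7

The merged array is [3, 4, 8, 11, 12, 21, 22, 22, 31, 40, 40], requiring 7 comparisons. The merge step runs in O(n) time where n is the total number of elements.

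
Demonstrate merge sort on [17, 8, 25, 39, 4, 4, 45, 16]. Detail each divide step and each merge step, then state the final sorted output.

Merge sort trace:

Split: [17, 8, 25, 39, 4, 4, 45, 16] -> [17, 8, 25, 39] and [4, 4, 45, 16]
  Split: [17, 8, 25, 39] -> [17, 8] and [25, 39]
    Split: [17, 8] -> [17] and [8]
    Merge: [17] + [8] -> [8, 17]
    Split: [25, 39] -> [25] and [39]
    Merge: [25] + [39] -> [25, 39]
  Merge: [8, 17] + [25, 39] -> [8, 17, 25, 39]
  Split: [4, 4, 45, 16] -> [4, 4] and [45, 16]
    Split: [4, 4] -> [4] and [4]
    Merge: [4] + [4] -> [4, 4]
    Split: [45, 16] -> [45] and [16]
    Merge: [45] + [16] -> [16, 45]
  Merge: [4, 4] + [16, 45] -> [4, 4, 16, 45]
Merge: [8, 17, 25, 39] + [4, 4, 16, 45] -> [4, 4, 8, 16, 17, 25, 39, 45]

Final sorted array: [4, 4, 8, 16, 17, 25, 39, 45]

The merge sort proceeds by recursively splitting the array and merging sorted halves.
After all merges, the sorted array is [4, 4, 8, 16, 17, 25, 39, 45].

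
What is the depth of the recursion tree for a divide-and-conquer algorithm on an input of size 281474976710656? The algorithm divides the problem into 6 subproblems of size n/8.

For divide and conquer with division factor 8:

Problem sizes at each level:
Level 0: 281474976710656
Level 1: 35184372088832
Level 2: 4398046511104
Level 3: 549755813888
Level 4: 68719476736
Level 5: 8589934592
Level 6: 1073741824
Level 7: 134217728
Level 8: 16777216
Level 9: 2097152
Level 10: 262144
Level 11: 32768
Level 12: 4096
Level 13: 512
Level 14: 64
Level 15: 8
Level 16: 1

The root is level 0 and the size-1 base case is level 16 (the tree spans levels 0 through 16, i.e. 17 levels counting the root), so the depth is the number of divisions: log_8(281474976710656) = 16

The recursion tree depth is log_8(281474976710656) = 16. At each level, the problem size is divided by 8, so it takes 16 divisions to reduce to a base case of size 1. The algorithm makes 6 recursive calls at each level.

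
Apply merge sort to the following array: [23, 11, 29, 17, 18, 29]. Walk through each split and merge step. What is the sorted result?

Merge sort trace:

Split: [23, 11, 29, 17, 18, 29] -> [23, 11, 29] and [17, 18, 29]
  Split: [23, 11, 29] -> [23] and [11, 29]
    Split: [11, 29] -> [11] and [29]
    Merge: [11] + [29] -> [11, 29]
  Merge: [23] + [11, 29] -> [11, 23, 29]
  Split: [17, 18, 29] -> [17] and [18, 29]
    Split: [18, 29] -> [18] and [29]
    Merge: [18] + [29] -> [18, 29]
  Merge: [17] + [18, 29] -> [17, 18, 29]
Merge: [11, 23, 29] + [17, 18, 29] -> [11, 17, 18, 23, 29, 29]

Final sorted array: [11, 17, 18, 23, 29, 29]

The merge sort proceeds by recursively splitting the array and merging sorted halves.
After all merges, the sorted array is [11, 17, 18, 23, 29, 29].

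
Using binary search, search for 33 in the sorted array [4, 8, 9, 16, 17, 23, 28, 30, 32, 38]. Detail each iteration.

Binary search for 33 in [4, 8, 9, 16, 17, 23, 28, 30, 32, 38]:

lo=0, hi=9, mid=4, arr[mid]=17 -> 17 < 33, search right half
lo=5, hi=9, mid=7, arr[mid]=30 -> 30 < 33, search right half
lo=8, hi=9, mid=8, arr[mid]=32 -> 32 < 33, search right half
lo=9, hi=9, mid=9, arr[mid]=38 -> 38 > 33, search left half
lo=9 > hi=8, target 33 not found

Binary search determines that 33 is not in the array after 4 comparisons. The search space was exhausted without finding the target.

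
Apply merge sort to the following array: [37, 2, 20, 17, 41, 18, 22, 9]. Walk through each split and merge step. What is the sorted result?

Merge sort trace:

Split: [37, 2, 20, 17, 41, 18, 22, 9] -> [37, 2, 20, 17] and [41, 18, 22, 9]
  Split: [37, 2, 20, 17] -> [37, 2] and [20, 17]
    Split: [37, 2] -> [37] and [2]
    Merge: [37] + [2] -> [2, 37]
    Split: [20, 17] -> [20] and [17]
    Merge: [20] + [17] -> [17, 20]
  Merge: [2, 37] + [17, 20] -> [2, 17, 20, 37]
  Split: [41, 18, 22, 9] -> [41, 18] and [22, 9]
    Split: [41, 18] -> [41] and [18]
    Merge: [41] + [18] -> [18, 41]
    Split: [22, 9] -> [22] and [9]
    Merge: [22] + [9] -> [9, 22]
  Merge: [18, 41] + [9, 22] -> [9, 18, 22, 41]
Merge: [2, 17, 20, 37] + [9, 18, 22, 41] -> [2, 9, 17, 18, 20, 22, 37, 41]

Final sorted array: [2, 9, 17, 18, 20, 22, 37, 41]

The merge sort proceeds by recursively splitting the array and merging sorted halves.
After all merges, the sorted array is [2, 9, 17, 18, 20, 22, 37, 41].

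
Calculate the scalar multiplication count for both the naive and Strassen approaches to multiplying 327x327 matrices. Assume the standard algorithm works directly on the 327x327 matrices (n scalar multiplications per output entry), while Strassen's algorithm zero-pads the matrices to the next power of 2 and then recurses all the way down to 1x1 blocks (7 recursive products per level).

Matrix multiplication for 327x327 matrices:

Strassen's algorithm requires power-of-2 dimensions. Pad 327x327 to 512x512 (next power of 2).

Standard algorithm: 327^3 = 34965783 multiplications
Strassen's algorithm: 7^(log2(512)) = 7^9 = 40353607 multiplications
Difference: 34965783 - 40353607 = -5387824 (Strassen uses MORE here due to padding overhead — for small or just-over-power-of-2 n, padding can outweigh the per-level savings)

Standard: 34965783 multiplications (327^3). Strassen: 40353607 multiplications (7^9, after padding to 512x512). Strassen reduces 8 recursive multiplications to 7 at each level.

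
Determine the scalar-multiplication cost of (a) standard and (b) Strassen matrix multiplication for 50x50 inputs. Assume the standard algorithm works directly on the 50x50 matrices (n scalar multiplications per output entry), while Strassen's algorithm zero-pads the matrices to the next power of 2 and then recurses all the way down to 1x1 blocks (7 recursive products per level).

Matrix multiplication for 50x50 matrices:

Strassen's algorithm requires power-of-2 dimensions. Pad 50x50 to 64x64 (next power of 2).

Standard algorithm: 50^3 = 125000 multiplications
Strassen's algorithm: 7^(log2(64)) = 7^6 = 117649 multiplications
Savings: 125000 - 117649 = 7351 multiplications

Standard: 125000 multiplications (50^3). Strassen: 117649 multiplications (7^6, after padding to 64x64). Strassen reduces 8 recursive multiplications to 7 at each level.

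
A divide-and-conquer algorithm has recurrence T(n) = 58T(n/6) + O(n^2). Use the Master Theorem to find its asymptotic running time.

Master Theorem for T(n) = 58T(n/6) + O(n^2):

a = 58, b = 6, c = 2
log_b(a) = log_6(58) = 2.2662

Case 1: c = 2 < log_6(58) = 2.2662
T(n) = O(n^(log_6 58))

For T(n) = 58T(n/6) + O(n^2): log_6(58) = 2.2662. This is Case 1 of the Master Theorem (c < log_b(a), work dominated by leaves), giving O(n^(log_6 58)).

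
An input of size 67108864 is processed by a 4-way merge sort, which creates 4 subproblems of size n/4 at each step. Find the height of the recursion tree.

For divide and conquer with division factor 4:

Problem sizes at each level:
Level 0: 67108864
Level 1: 16777216
Level 2: 4194304
Level 3: 1048576
Level 4: 262144
Level 5: 65536
Level 6: 16384
Level 7: 4096
Level 8: 1024
Level 9: 256
Level 10: 64
Level 11: 16
Level 12: 4
Level 13: 1

The root is level 0 and the size-1 base case is level 13 (the tree spans levels 0 through 13, i.e. 14 levels counting the root), so the depth is the number of divisions: log_4(67108864) = 13

The recursion tree depth is log_4(67108864) = 13. At each level, the problem size is divided by 4, so it takes 13 divisions to reduce to a base case of size 1. The algorithm makes 4 recursive calls at each level.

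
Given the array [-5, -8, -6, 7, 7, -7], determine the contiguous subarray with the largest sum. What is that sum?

Using Kadane's algorithm on [-5, -8, -6, 7, 7, -7]:

Scanning through the array:
Position 1 (value -8): max_ending_here = -8, max_so_far = -5
Position 2 (value -6): max_ending_here = -6, max_so_far = -5
Position 3 (value 7): max_ending_here = 7, max_so_far = 7
Position 4 (value 7): max_ending_here = 14, max_so_far = 14
Position 5 (value -7): max_ending_here = 7, max_so_far = 14

Maximum subarray: [7, 7]
Maximum sum: 14

The maximum subarray is [7, 7] with sum 14. This subarray runs from index 3 to index 4.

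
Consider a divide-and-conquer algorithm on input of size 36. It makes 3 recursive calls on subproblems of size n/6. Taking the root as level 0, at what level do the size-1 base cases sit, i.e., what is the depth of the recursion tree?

For divide and conquer with division factor 6:

Problem sizes at each level:
Level 0: 36
Level 1: 6
Level 2: 1

The root is level 0 and the size-1 base case is level 2 (the tree spans levels 0 through 2, i.e. 3 levels counting the root), so the depth is the number of divisions: log_6(36) = 2

The recursion tree depth is log_6(36) = 2. At each level, the problem size is divided by 6, so it takes 2 divisions to reduce to a base case of size 1. The algorithm makes 3 recursive calls at each level.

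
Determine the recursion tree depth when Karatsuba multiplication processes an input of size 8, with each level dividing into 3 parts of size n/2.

For divide and conquer with division factor 2:

Problem sizes at each level:
Level 0: 8
Level 1: 4
Level 2: 2
Level 3: 1

The root is level 0 and the size-1 base case is level 3 (the tree spans levels 0 through 3, i.e. 4 levels counting the root), so the depth is the number of divisions: log_2(8) = 3

The recursion tree depth is log_2(8) = 3. At each level, the problem size is divided by 2, so it takes 3 divisions to reduce to a base case of size 1. The algorithm makes 3 recursive calls at each level.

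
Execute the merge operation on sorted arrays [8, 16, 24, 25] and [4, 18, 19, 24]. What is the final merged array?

Merging process:

Compare 8 vs 4: take 4 from right. Merged: [4]
Compare 8 vs 18: take 8 from left. Merged: [4, 8]
Compare 16 vs 18: take 16 from left. Merged: [4, 8, 16]
Compare 24 vs 18: take 18 from right. Merged: [4, 8, 16, 18]
Compare 24 vs 19: take 19 from right. Merged: [4, 8, 16, 18, 19]
Compare 24 vs 24: take 24 from left. Merged: [4, 8, 16, 18, 19, 24]
Compare 25 vs 24: take 24 from right. Merged: [4, 8, 16, 18, 19, 24, 24]
Append remaining from left: [25]. Merged: [4, 8, 16, 18, 19, 24, 24, 25]

Final merged array: [4, 8, 16, 18, 19, 24, 24, 25]
Total comparisons: 7

The merged array is [4, 8, 16, 18, 19, 24, 24, 25], requiring 7 comparisons. The merge step runs in O(n) time where n is the total number of elements.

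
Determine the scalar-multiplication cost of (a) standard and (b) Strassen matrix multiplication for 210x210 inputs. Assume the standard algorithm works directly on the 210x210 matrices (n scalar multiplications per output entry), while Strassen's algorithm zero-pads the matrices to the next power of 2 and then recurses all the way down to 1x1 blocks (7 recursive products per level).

Matrix multiplication for 210x210 matrices:

Strassen's algorithm requires power-of-2 dimensions. Pad 210x210 to 256x256 (next power of 2).

Standard algorithm: 210^3 = 9261000 multiplications
Strassen's algorithm: 7^(log2(256)) = 7^8 = 5764801 multiplications
Savings: 9261000 - 5764801 = 3496199 multiplications

Standard: 9261000 multiplications (210^3). Strassen: 5764801 multiplications (7^8, after padding to 256x256). Strassen reduces 8 recursive multiplications to 7 at each level.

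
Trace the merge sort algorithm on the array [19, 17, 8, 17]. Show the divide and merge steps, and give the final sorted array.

Merge sort trace:

Split: [19, 17, 8, 17] -> [19, 17] and [8, 17]
  Split: [19, 17] -> [19] and [17]
  Merge: [19] + [17] -> [17, 19]
  Split: [8, 17] -> [8] and [17]
  Merge: [8] + [17] -> [8, 17]
Merge: [17, 19] + [8, 17] -> [8, 17, 17, 19]

Final sorted array: [8, 17, 17, 19]

The merge sort proceeds by recursively splitting the array and merging sorted halves.
After all merges, the sorted array is [8, 17, 17, 19].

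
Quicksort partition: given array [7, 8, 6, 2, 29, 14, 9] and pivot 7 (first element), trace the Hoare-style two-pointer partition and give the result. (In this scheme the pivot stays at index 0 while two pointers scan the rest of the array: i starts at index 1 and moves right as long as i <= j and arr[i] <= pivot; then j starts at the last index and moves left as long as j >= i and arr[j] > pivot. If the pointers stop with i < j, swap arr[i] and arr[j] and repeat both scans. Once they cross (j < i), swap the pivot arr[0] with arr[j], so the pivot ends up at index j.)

Hoare-style two-pointer partition with pivot = 7:

Initial array: [7, 8, 6, 2, 29, 14, 9]

Pointers start at i = 1, j = 6.
i stops at index 1 (arr[1]=8 > 7), j stops at index 3 (arr[3]=2 <= 7): swap arr[1] and arr[3], array becomes [7, 2, 6, 8, 29, 14, 9]
i ends at 3, j ends at 2: the pointers have crossed (j < i), so scanning stops.

Swap pivot arr[0] with arr[2] to place pivot at position 2: [6, 2, 7, 8, 29, 14, 9]
Pivot position: 2

After partitioning with pivot 7, the array becomes [6, 2, 7, 8, 29, 14, 9]. The pivot is placed at index 2. All elements to the left of the pivot are <= 7, and all elements to the right are > 7.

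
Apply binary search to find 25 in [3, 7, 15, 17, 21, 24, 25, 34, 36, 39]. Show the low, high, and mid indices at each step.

Binary search for 25 in [3, 7, 15, 17, 21, 24, 25, 34, 36, 39]:

lo=0, hi=9, mid=4, arr[mid]=21 -> 21 < 25, search right half
lo=5, hi=9, mid=7, arr[mid]=34 -> 34 > 25, search left half
lo=5, hi=6, mid=5, arr[mid]=24 -> 24 < 25, search right half
lo=6, hi=6, mid=6, arr[mid]=25 -> Found target at index 6!

Binary search finds 25 at index 6 after 4 comparisons. The search repeatedly halves the search space by comparing with the middle element.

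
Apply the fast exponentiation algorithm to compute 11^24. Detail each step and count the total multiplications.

Computing 11^24 by squaring (build up from 11^1; each line after the first costs one multiplication):

11^1 = 11
11^2 = (11^1)^2 = 11^2 = 121
11^3 = 11 * 11^2 = 11 * 121 = 1331
11^6 = (11^3)^2 = 1331^2 = 1771561
11^12 = (11^6)^2 = 1771561^2 = 3138428376721
11^24 = (11^12)^2 = 3138428376721^2 = 9849732675807611094711841

Result: 9849732675807611094711841
Multiplications needed: 5 (5 lines after 11^1)

11^24 = 9849732675807611094711841. Using exponentiation by squaring, this requires 5 multiplications. The key idea: if the exponent is even, square the half-power; if odd, multiply by the base once.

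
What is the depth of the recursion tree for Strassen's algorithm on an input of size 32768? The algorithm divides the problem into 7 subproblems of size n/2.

For divide and conquer with division factor 2:

Problem sizes at each level:
Level 0: 32768
Level 1: 16384
Level 2: 8192
Level 3: 4096
Level 4: 2048
Level 5: 1024
Level 6: 512
Level 7: 256
Level 8: 128
Level 9: 64
Level 10: 32
Level 11: 16
Level 12: 8
Level 13: 4
Level 14: 2
Level 15: 1

The root is level 0 and the size-1 base case is level 15 (the tree spans levels 0 through 15, i.e. 16 levels counting the root), so the depth is the number of divisions: log_2(32768) = 15

The recursion tree depth is log_2(32768) = 15. At each level, the problem size is divided by 2, so it takes 15 divisions to reduce to a base case of size 1. The algorithm makes 7 recursive calls at each level.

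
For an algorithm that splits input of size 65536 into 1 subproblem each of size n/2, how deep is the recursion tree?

For divide and conquer with division factor 2:

Problem sizes at each level:
Level 0: 65536
Level 1: 32768
Level 2: 16384
Level 3: 8192
Level 4: 4096
Level 5: 2048
Level 6: 1024
Level 7: 512
Level 8: 256
Level 9: 128
Level 10: 64
Level 11: 32
Level 12: 16
Level 13: 8
Level 14: 4
Level 15: 2
Level 16: 1

The root is level 0 and the size-1 base case is level 16 (the tree spans levels 0 through 16, i.e. 17 levels counting the root), so the depth is the number of divisions: log_2(65536) = 16

The recursion tree depth is log_2(65536) = 16. At each level, the problem size is divided by 2, so it takes 16 divisions to reduce to a base case of size 1. The algorithm makes 1 recursive call at each level.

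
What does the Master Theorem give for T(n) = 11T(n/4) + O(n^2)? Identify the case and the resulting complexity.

Master Theorem for T(n) = 11T(n/4) + O(n^2):

a = 11, b = 4, c = 2
log_b(a) = log_4(11) = 1.7297

Case 3: c = 2 > log_4(11) = 1.7297
T(n) = O(n^2) = O(n^2)

For T(n) = 11T(n/4) + O(n^2): log_4(11) = 1.7297. This is Case 3 of the Master Theorem (c > log_b(a), work dominated by root), giving O(n^2).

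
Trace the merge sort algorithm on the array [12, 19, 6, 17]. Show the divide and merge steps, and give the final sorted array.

Merge sort trace:

Split: [12, 19, 6, 17] -> [12, 19] and [6, 17]
  Split: [12, 19] -> [12] and [19]
  Merge: [12] + [19] -> [12, 19]
  Split: [6, 17] -> [6] and [17]
  Merge: [6] + [17] -> [6, 17]
Merge: [12, 19] + [6, 17] -> [6, 12, 17, 19]

Final sorted array: [6, 12, 17, 19]

The merge sort proceeds by recursively splitting the array and merging sorted halves.
After all merges, the sorted array is [6, 12, 17, 19].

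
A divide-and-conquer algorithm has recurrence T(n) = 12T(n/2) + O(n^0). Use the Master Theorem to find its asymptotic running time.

Master Theorem for T(n) = 12T(n/2) + O(n^0):

a = 12, b = 2, c = 0
log_b(a) = log_2(12) = 3.5850

Case 1: c = 0 < log_2(12) = 3.5850
T(n) = O(n^(log_2 12))

For T(n) = 12T(n/2) + O(n^0): log_2(12) = 3.5850. This is Case 1 of the Master Theorem (c < log_b(a), work dominated by leaves), giving O(n^(log_2 12)).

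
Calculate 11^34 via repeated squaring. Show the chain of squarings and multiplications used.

Computing 11^34 by squaring (build up from 11^1; each line after the first costs one multiplication):

11^1 = 11
11^2 = (11^1)^2 = 11^2 = 121
11^4 = (11^2)^2 = 121^2 = 14641
11^8 = (11^4)^2 = 14641^2 = 214358881
11^16 = (11^8)^2 = 214358881^2 = 45949729863572161
11^17 = 11 * 11^16 = 11 * 45949729863572161 = 505447028499293771
11^34 = (11^17)^2 = 505447028499293771^2 = 255476698618765889551019445759400441

Result: 255476698618765889551019445759400441
Multiplications needed: 6 (6 lines after 11^1)

11^34 = 255476698618765889551019445759400441. Using exponentiation by squaring, this requires 6 multiplications. The key idea: if the exponent is even, square the half-power; if odd, multiply by the base once.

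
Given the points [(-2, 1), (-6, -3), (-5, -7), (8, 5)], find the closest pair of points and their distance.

Computing all pairwise distances among 4 points:

d((-2, 1), (-6, -3)) = 5.6569
d((-2, 1), (-5, -7)) = 8.544
d((-2, 1), (8, 5)) = 10.7703
d((-6, -3), (-5, -7)) = 4.1231 <-- minimum
d((-6, -3), (8, 5)) = 16.1245
d((-5, -7), (8, 5)) = 17.6918

Closest pair: (-6, -3) and (-5, -7) with distance 4.1231

The closest pair is (-6, -3) and (-5, -7) with Euclidean distance 4.1231. For 4 points, brute-force pairwise comparison is shown above. For large n, the divide-and-conquer algorithm (sort by x, recurse on halves, check the dividing strip) achieves O(n log n).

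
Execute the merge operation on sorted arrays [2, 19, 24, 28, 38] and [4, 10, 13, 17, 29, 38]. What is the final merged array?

Merging process:

Compare 2 vs 4: take 2 from left. Merged: [2]
Compare 19 vs 4: take 4 from right. Merged: [2, 4]
Compare 19 vs 10: take 10 from right. Merged: [2, 4, 10]
Compare 19 vs 13: take 13 from right. Merged: [2, 4, 10, 13]
Compare 19 vs 17: take 17 from right. Merged: [2, 4, 10, 13, 17]
Compare 19 vs 29: take 19 from left. Merged: [2, 4, 10, 13, 17, 19]
Compare 24 vs 29: take 24 from left. Merged: [2, 4, 10, 13, 17, 19, 24]
Compare 28 vs 29: take 28 from left. Merged: [2, 4, 10, 13, 17, 19, 24, 28]
Compare 38 vs 29: take 29 from right. Merged: [2, 4, 10, 13, 17, 19, 24, 28, 29]
Compare 38 vs 38: take 38 from left. Merged: [2, 4, 10, 13, 17, 19, 24, 28, 29, 38]
Append remaining from right: [38]. Merged: [2, 4, 10, 13, 17, 19, 24, 28, 29, 38, 38]

Final merged array: [2, 4, 10, 13, 17, 19, 24, 28, 29, 38, 38]
Total comparisons: 10

The merged array is [2, 4, 10, 13, 17, 19, 24, 28, 29, 38, 38], requiring 10 comparisons. The merge step runs in O(n) time where n is the total number of elements.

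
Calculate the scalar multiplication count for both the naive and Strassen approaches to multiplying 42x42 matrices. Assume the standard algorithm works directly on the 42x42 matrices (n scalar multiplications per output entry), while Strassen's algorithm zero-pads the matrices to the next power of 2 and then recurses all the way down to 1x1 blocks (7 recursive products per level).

Matrix multiplication for 42x42 matrices:

Strassen's algorithm requires power-of-2 dimensions. Pad 42x42 to 64x64 (next power of 2).

Standard algorithm: 42^3 = 74088 multiplications
Strassen's algorithm: 7^(log2(64)) = 7^6 = 117649 multiplications
Difference: 74088 - 117649 = -43561 (Strassen uses MORE here due to padding overhead — for small or just-over-power-of-2 n, padding can outweigh the per-level savings)

Standard: 74088 multiplications (42^3). Strassen: 117649 multiplications (7^6, after padding to 64x64). Strassen reduces 8 recursive multiplications to 7 at each level.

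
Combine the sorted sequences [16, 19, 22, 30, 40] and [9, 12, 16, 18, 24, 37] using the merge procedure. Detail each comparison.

Merging process:

Compare 16 vs 9: take 9 from right. Merged: [9]
Compare 16 vs 12: take 12 from right. Merged: [9, 12]
Compare 16 vs 16: take 16 from left. Merged: [9, 12, 16]
Compare 19 vs 16: take 16 from right. Merged: [9, 12, 16, 16]
Compare 19 vs 18: take 18 from right. Merged: [9, 12, 16, 16, 18]
Compare 19 vs 24: take 19 from left. Merged: [9, 12, 16, 16, 18, 19]
Compare 22 vs 24: take 22 from left. Merged: [9, 12, 16, 16, 18, 19, 22]
Compare 30 vs 24: take 24 from right. Merged: [9, 12, 16, 16, 18, 19, 22, 24]
Compare 30 vs 37: take 30 from left. Merged: [9, 12, 16, 16, 18, 19, 22, 24, 30]
Compare 40 vs 37: take 37 from right. Merged: [9, 12, 16, 16, 18, 19, 22, 24, 30, 37]
Append remaining from left: [40]. Merged: [9, 12, 16, 16, 18, 19, 22, 24, 30, 37, 40]

Final merged array: [9, 12, 16, 16, 18, 19, 22, 24, 30, 37, 40]
Total comparisons: 10

The merged array is [9, 12, 16, 16, 18, 19, 22, 24, 30, 37, 40], requiring 10 comparisons. The merge step runs in O(n) time where n is the total number of elements.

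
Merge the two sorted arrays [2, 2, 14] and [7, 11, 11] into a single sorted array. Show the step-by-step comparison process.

Merging process:

Compare 2 vs 7: take 2 from left. Merged: [2]
Compare 2 vs 7: take 2 from left. Merged: [2, 2]
Compare 14 vs 7: take 7 from right. Merged: [2, 2, 7]
Compare 14 vs 11: take 11 from right. Merged: [2, 2, 7, 11]
Compare 14 vs 11: take 11 from right. Merged: [2, 2, 7, 11, 11]
Append remaining from left: [14]. Merged: [2, 2, 7, 11, 11, 14]

Final merged array: [2, 2, 7, 11, 11, 14]
Total comparisons: 5

The merged array is [2, 2, 7, 11, 11, 14], requiring 5 comparisons. The merge step runs in O(n) time where n is the total number of elements.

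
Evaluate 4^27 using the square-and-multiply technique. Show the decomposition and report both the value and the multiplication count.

Computing 4^27 by squaring (build up from 4^1; each line after the first costs one multiplication):

4^1 = 4
4^2 = (4^1)^2 = 4^2 = 16
4^3 = 4 * 4^2 = 4 * 16 = 64
4^6 = (4^3)^2 = 64^2 = 4096
4^12 = (4^6)^2 = 4096^2 = 16777216
4^13 = 4 * 4^12 = 4 * 16777216 = 67108864
4^26 = (4^13)^2 = 67108864^2 = 4503599627370496
4^27 = 4 * 4^26 = 4 * 4503599627370496 = 18014398509481984

Result: 18014398509481984
Multiplications needed: 7 (7 lines after 4^1)

4^27 = 18014398509481984. Using exponentiation by squaring, this requires 7 multiplications. The key idea: if the exponent is even, square the half-power; if odd, multiply by the base once.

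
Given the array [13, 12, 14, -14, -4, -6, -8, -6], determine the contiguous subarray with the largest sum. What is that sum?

Using Kadane's algorithm on [13, 12, 14, -14, -4, -6, -8, -6]:

Scanning through the array:
Position 1 (value 12): max_ending_here = 25, max_so_far = 25
Position 2 (value 14): max_ending_here = 39, max_so_far = 39
Position 3 (value -14): max_ending_here = 25, max_so_far = 39
Position 4 (value -4): max_ending_here = 21, max_so_far = 39
Position 5 (value -6): max_ending_here = 15, max_so_far = 39
Position 6 (value -8): max_ending_here = 7, max_so_far = 39
Position 7 (value -6): max_ending_here = 1, max_so_far = 39

Maximum subarray: [13, 12, 14]
Maximum sum: 39

The maximum subarray is [13, 12, 14] with sum 39. This subarray runs from index 0 to index 2.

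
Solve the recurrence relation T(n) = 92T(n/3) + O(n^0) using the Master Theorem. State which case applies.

Master Theorem for T(n) = 92T(n/3) + O(n^0):

a = 92, b = 3, c = 0
log_b(a) = log_3(92) = 4.1159

Case 1: c = 0 < log_3(92) = 4.1159
T(n) = O(n^(log_3 92))

For T(n) = 92T(n/3) + O(n^0): log_3(92) = 4.1159. This is Case 1 of the Master Theorem (c < log_b(a), work dominated by leaves), giving O(n^(log_3 92)).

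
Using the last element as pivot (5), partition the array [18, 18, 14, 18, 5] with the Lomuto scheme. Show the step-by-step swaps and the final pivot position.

Lomuto partition with pivot = 5:

Initial array: [18, 18, 14, 18, 5]

arr[0]=18 > 5: no swap
arr[1]=18 > 5: no swap
arr[2]=14 > 5: no swap
arr[3]=18 > 5: no swap

Place pivot at position 0: [5, 18, 14, 18, 18]
Pivot position: 0

After partitioning with pivot 5, the array becomes [5, 18, 14, 18, 18]. The pivot is placed at index 0. All elements to the left of the pivot are <= 5, and all elements to the right are > 5.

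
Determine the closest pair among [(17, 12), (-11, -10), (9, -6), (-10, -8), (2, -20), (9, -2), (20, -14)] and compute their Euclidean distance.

Computing all pairwise distances among 7 points:

d((17, 12), (-11, -10)) = 35.609
d((17, 12), (9, -6)) = 19.6977
d((17, 12), (-10, -8)) = 33.6006
d((17, 12), (2, -20)) = 35.3412
d((17, 12), (9, -2)) = 16.1245
d((17, 12), (20, -14)) = 26.1725
d((-11, -10), (9, -6)) = 20.3961
d((-11, -10), (-10, -8)) = 2.2361 <-- minimum
d((-11, -10), (2, -20)) = 16.4012
d((-11, -10), (9, -2)) = 21.5407
d((-11, -10), (20, -14)) = 31.257
d((9, -6), (-10, -8)) = 19.105
d((9, -6), (2, -20)) = 15.6525
d((9, -6), (9, -2)) = 4.0
d((9, -6), (20, -14)) = 13.6015
d((-10, -8), (2, -20)) = 16.9706
d((-10, -8), (9, -2)) = 19.9249
d((-10, -8), (20, -14)) = 30.5941
d((2, -20), (9, -2)) = 19.3132
d((2, -20), (20, -14)) = 18.9737
d((9, -2), (20, -14)) = 16.2788

Closest pair: (-11, -10) and (-10, -8) with distance 2.2361

The closest pair is (-11, -10) and (-10, -8) with Euclidean distance 2.2361. For 7 points, brute-force pairwise comparison is shown above. For large n, the divide-and-conquer algorithm (sort by x, recurse on halves, check the dividing strip) achieves O(n log n).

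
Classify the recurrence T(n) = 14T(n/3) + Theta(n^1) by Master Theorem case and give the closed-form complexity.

Master Theorem for T(n) = 14T(n/3) + O(n^1):

a = 14, b = 3, c = 1
log_b(a) = log_3(14) = 2.4022

Case 1: c = 1 < log_3(14) = 2.4022
T(n) = O(n^(log_3 14))

For T(n) = 14T(n/3) + O(n^1): log_3(14) = 2.4022. This is Case 1 of the Master Theorem (c < log_b(a), work dominated by leaves), giving O(n^(log_3 14)).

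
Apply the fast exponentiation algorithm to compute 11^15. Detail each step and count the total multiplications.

Computing 11^15 by squaring (build up from 11^1; each line after the first costs one multiplication):

11^1 = 11
11^2 = (11^1)^2 = 11^2 = 121
11^3 = 11 * 11^2 = 11 * 121 = 1331
11^6 = (11^3)^2 = 1331^2 = 1771561
11^7 = 11 * 11^6 = 11 * 1771561 = 19487171
11^14 = (11^7)^2 = 19487171^2 = 379749833583241
11^15 = 11 * 11^14 = 11 * 379749833583241 = 4177248169415651

Result: 4177248169415651
Multiplications needed: 6 (6 lines after 11^1)

11^15 = 4177248169415651. Using exponentiation by squaring, this requires 6 multiplications. The key idea: if the exponent is even, square the half-power; if odd, multiply by the base once.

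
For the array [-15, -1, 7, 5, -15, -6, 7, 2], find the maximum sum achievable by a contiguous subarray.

Using Kadane's algorithm on [-15, -1, 7, 5, -15, -6, 7, 2]:

Scanning through the array:
Position 1 (value -1): max_ending_here = -1, max_so_far = -1
Position 2 (value 7): max_ending_here = 7, max_so_far = 7
Position 3 (value 5): max_ending_here = 12, max_so_far = 12
Position 4 (value -15): max_ending_here = -3, max_so_far = 12
Position 5 (value -6): max_ending_here = -6, max_so_far = 12
Position 6 (value 7): max_ending_here = 7, max_so_far = 12
Position 7 (value 2): max_ending_here = 9, max_so_far = 12

Maximum subarray: [7, 5]
Maximum sum: 12

The maximum subarray is [7, 5] with sum 12. This subarray runs from index 2 to index 3.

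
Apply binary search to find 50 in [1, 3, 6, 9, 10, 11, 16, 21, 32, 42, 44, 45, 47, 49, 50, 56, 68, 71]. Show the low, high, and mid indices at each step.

Binary search for 50 in [1, 3, 6, 9, 10, 11, 16, 21, 32, 42, 44, 45, 47, 49, 50, 56, 68, 71]:

lo=0, hi=17, mid=8, arr[mid]=32 -> 32 < 50, search right half
lo=9, hi=17, mid=13, arr[mid]=49 -> 49 < 50, search right half
lo=14, hi=17, mid=15, arr[mid]=56 -> 56 > 50, search left half
lo=14, hi=14, mid=14, arr[mid]=50 -> Found target at index 14!

Binary search finds 50 at index 14 after 4 comparisons. The search repeatedly halves the search space by comparing with the middle element.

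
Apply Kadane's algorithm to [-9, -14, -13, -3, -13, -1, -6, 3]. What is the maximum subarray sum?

Using Kadane's algorithm on [-9, -14, -13, -3, -13, -1, -6, 3]:

Scanning through the array:
Position 1 (value -14): max_ending_here = -14, max_so_far = -9
Position 2 (value -13): max_ending_here = -13, max_so_far = -9
Position 3 (value -3): max_ending_here = -3, max_so_far = -3
Position 4 (value -13): max_ending_here = -13, max_so_far = -3
Position 5 (value -1): max_ending_here = -1, max_so_far = -1
Position 6 (value -6): max_ending_here = -6, max_so_far = -1
Position 7 (value 3): max_ending_here = 3, max_so_far = 3

Maximum subarray: [3]
Maximum sum: 3

The maximum subarray is [3] with sum 3. This subarray runs from index 7 to index 7.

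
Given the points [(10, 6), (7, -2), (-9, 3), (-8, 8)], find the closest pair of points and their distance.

Computing all pairwise distances among 4 points:

d((10, 6), (7, -2)) = 8.544
d((10, 6), (-9, 3)) = 19.2354
d((10, 6), (-8, 8)) = 18.1108
d((7, -2), (-9, 3)) = 16.7631
d((7, -2), (-8, 8)) = 18.0278
d((-9, 3), (-8, 8)) = 5.099 <-- minimum

Closest pair: (-9, 3) and (-8, 8) with distance 5.099

The closest pair is (-9, 3) and (-8, 8) with Euclidean distance 5.099. For 4 points, brute-force pairwise comparison is shown above. For large n, the divide-and-conquer algorithm (sort by x, recurse on halves, check the dividing strip) achieves O(n log n).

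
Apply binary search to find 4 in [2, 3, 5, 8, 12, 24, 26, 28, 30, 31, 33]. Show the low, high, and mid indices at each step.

Binary search for 4 in [2, 3, 5, 8, 12, 24, 26, 28, 30, 31, 33]:

lo=0, hi=10, mid=5, arr[mid]=24 -> 24 > 4, search left half
lo=0, hi=4, mid=2, arr[mid]=5 -> 5 > 4, search left half
lo=0, hi=1, mid=0, arr[mid]=2 -> 2 < 4, search right half
lo=1, hi=1, mid=1, arr[mid]=3 -> 3 < 4, search right half
lo=2 > hi=1, target 4 not found

Binary search determines that 4 is not in the array after 4 comparisons. The search space was exhausted without finding the target.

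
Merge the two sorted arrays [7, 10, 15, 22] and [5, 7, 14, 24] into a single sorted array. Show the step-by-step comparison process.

Merging process:

Compare 7 vs 5: take 5 from right. Merged: [5]
Compare 7 vs 7: take 7 from left. Merged: [5, 7]
Compare 10 vs 7: take 7 from right. Merged: [5, 7, 7]
Compare 10 vs 14: take 10 from left. Merged: [5, 7, 7, 10]
Compare 15 vs 14: take 14 from right. Merged: [5, 7, 7, 10, 14]
Compare 15 vs 24: take 15 from left. Merged: [5, 7, 7, 10, 14, 15]
Compare 22 vs 24: take 22 from left. Merged: [5, 7, 7, 10, 14, 15, 22]
Append remaining from right: [24]. Merged: [5, 7, 7, 10, 14, 15, 22, 24]

Final merged array: [5, 7, 7, 10, 14, 15, 22, 24]
Total comparisons: 7

The merged array is [5, 7, 7, 10, 14, 15, 22, 24], requiring 7 comparisons. The merge step runs in O(n) time where n is the total number of elements.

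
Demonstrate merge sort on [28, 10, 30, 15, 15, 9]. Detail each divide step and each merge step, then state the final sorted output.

Merge sort trace:

Split: [28, 10, 30, 15, 15, 9] -> [28, 10, 30] and [15, 15, 9]
  Split: [28, 10, 30] -> [28] and [10, 30]
    Split: [10, 30] -> [10] and [30]
    Merge: [10] + [30] -> [10, 30]
  Merge: [28] + [10, 30] -> [10, 28, 30]
  Split: [15, 15, 9] -> [15] and [15, 9]
    Split: [15, 9] -> [15] and [9]
    Merge: [15] + [9] -> [9, 15]
  Merge: [15] + [9, 15] -> [9, 15, 15]
Merge: [10, 28, 30] + [9, 15, 15] -> [9, 10, 15, 15, 28, 30]

Final sorted array: [9, 10, 15, 15, 28, 30]

The merge sort proceeds by recursively splitting the array and merging sorted halves.
After all merges, the sorted array is [9, 10, 15, 15, 28, 30].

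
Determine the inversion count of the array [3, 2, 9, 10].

Finding inversions in [3, 2, 9, 10]:

(0, 1): arr[0]=3 > arr[1]=2

Total inversions: 1

The array has 1 inversion(s): (0,1). Each pair (i,j) satisfies i < j and arr[i] > arr[j].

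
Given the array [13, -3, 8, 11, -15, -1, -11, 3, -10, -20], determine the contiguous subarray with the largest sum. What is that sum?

Using Kadane's algorithm on [13, -3, 8, 11, -15, -1, -11, 3, -10, -20]:

Scanning through the array:
Position 1 (value -3): max_ending_here = 10, max_so_far = 13
Position 2 (value 8): max_ending_here = 18, max_so_far = 18
Position 3 (value 11): max_ending_here = 29, max_so_far = 29
Position 4 (value -15): max_ending_here = 14, max_so_far = 29
Position 5 (value -1): max_ending_here = 13, max_so_far = 29
Position 6 (value -11): max_ending_here = 2, max_so_far = 29
Position 7 (value 3): max_ending_here = 5, max_so_far = 29
Position 8 (value -10): max_ending_here = -5, max_so_far = 29
Position 9 (value -20): max_ending_here = -20, max_so_far = 29

Maximum subarray: [13, -3, 8, 11]
Maximum sum: 29

The maximum subarray is [13, -3, 8, 11] with sum 29. This subarray runs from index 0 to index 3.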